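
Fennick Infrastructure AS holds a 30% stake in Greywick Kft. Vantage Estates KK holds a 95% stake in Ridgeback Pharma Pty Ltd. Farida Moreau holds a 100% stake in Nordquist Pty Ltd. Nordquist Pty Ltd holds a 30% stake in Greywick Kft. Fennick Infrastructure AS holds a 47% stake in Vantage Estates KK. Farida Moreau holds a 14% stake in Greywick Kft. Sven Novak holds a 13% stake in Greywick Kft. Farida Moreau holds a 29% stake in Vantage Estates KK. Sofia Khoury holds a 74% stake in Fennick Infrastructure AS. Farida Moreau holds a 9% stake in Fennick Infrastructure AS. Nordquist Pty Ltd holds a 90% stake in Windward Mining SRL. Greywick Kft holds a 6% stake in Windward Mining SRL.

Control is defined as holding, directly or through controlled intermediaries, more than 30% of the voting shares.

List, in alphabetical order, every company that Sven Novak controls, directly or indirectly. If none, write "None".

Sven's largest direct stake is 13% in Greywick, which does not meet the threshold.

None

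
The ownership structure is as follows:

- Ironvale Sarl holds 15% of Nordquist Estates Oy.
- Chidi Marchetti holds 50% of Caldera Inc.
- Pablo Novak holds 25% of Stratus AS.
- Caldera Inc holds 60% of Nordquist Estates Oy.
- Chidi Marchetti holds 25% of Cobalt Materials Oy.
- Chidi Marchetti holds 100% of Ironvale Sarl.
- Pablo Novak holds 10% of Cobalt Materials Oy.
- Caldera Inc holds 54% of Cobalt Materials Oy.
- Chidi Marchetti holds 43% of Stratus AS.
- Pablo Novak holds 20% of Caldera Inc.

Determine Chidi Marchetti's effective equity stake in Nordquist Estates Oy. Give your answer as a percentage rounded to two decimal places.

45.00%

Chidi reaches Nordquist along 2 paths.
Via Caldera: 50% × 60% = 30%.
Via Ironvale: 100% × 15% = 15%.
Total: 30% + 15% = 45%.
Rounded: 45.00%.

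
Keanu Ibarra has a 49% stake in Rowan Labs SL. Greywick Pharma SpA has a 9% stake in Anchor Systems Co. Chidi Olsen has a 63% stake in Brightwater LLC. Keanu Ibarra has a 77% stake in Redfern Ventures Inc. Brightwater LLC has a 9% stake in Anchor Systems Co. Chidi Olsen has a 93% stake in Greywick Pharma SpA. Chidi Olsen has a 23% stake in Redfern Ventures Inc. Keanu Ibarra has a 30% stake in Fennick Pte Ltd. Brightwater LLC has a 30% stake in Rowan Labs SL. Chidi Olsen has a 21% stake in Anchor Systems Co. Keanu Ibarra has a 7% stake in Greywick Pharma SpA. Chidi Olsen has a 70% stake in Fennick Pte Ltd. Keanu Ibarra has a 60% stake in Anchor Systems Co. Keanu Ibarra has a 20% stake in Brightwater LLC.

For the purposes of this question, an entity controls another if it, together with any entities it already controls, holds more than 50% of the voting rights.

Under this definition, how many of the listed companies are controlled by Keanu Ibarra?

2

Keanu holds 77% of Redfern, so Keanu controls Redfern.
Keanu holds 60% of Anchor, so Keanu controls Anchor.
No other company's threshold is met.
Keanu controls 2 companies.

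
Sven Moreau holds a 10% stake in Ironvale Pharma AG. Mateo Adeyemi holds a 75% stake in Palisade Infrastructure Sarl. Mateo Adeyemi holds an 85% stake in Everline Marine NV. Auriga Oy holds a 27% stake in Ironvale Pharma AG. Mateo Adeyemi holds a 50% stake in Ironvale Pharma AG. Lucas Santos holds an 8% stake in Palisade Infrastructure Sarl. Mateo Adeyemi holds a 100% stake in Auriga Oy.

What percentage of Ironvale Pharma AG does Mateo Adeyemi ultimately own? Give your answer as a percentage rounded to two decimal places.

77.00%

Mateo reaches Ironvale along 2 paths.
Via Auriga: 100% × 27% = 27%.
Direct stake: 50% = 50%.
Total: 27% + 50% = 77%.
Rounded: 77.00%.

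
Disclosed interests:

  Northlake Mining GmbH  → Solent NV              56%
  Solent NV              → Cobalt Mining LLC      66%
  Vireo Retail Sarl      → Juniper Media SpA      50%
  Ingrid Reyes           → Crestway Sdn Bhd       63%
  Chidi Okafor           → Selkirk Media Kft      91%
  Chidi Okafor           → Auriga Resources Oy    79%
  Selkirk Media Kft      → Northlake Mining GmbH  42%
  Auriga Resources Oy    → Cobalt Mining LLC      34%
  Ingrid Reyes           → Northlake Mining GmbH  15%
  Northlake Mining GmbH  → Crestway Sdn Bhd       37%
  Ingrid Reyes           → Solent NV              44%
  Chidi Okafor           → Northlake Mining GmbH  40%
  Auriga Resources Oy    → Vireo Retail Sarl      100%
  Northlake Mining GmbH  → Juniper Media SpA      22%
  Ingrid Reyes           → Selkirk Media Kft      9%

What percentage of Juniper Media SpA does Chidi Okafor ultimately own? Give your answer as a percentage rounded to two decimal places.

Chidi reaches Juniper along 3 paths.
Via Northlake: 40% × 22% = 8.8%.
Via Selkirk → Northlake: 91% × 42% × 22% = 8.4084%.
Via Auriga → Vireo: 79% × 100% × 50% = 39.5%.
Total: 8.8% + 8.4084% + 39.5% = 56.7084%.
Rounded: 56.71%.

56.71%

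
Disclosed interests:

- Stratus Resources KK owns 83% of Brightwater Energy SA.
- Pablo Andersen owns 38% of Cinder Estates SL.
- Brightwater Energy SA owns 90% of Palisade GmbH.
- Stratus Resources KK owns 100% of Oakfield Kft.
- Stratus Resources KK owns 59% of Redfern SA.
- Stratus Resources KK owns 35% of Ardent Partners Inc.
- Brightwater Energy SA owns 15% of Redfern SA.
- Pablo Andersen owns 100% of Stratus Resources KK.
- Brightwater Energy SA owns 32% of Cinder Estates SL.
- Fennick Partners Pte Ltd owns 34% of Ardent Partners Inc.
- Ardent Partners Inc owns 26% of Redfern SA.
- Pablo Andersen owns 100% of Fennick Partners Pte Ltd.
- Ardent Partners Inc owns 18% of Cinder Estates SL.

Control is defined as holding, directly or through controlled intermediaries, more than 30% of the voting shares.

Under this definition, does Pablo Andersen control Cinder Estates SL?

Pablo holds 100% of Stratus, so Pablo controls Stratus.
Pablo holds 100% of Fennick, so Pablo controls Fennick.
Stratus and Fennick together hold 35% + 34% = 69% of Ardent, so Pablo controls Ardent.
Stratus holds 83% of Brightwater, so Pablo controls Brightwater.
Brightwater and Pablo and Ardent together hold 32% + 38% + 18% = 88% of Cinder, so Pablo controls Cinder.

Yes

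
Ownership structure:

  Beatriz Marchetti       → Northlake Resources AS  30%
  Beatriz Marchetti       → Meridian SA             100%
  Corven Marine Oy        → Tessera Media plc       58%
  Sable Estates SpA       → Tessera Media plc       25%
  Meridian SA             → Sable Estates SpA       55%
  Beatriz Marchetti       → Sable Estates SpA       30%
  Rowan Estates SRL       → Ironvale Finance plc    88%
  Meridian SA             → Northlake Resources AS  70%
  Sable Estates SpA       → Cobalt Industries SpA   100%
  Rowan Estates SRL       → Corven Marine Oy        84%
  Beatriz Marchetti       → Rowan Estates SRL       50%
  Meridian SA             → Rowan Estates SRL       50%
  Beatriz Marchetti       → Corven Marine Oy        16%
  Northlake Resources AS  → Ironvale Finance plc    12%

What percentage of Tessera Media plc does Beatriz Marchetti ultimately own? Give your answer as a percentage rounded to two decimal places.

Beatriz reaches Tessera along 5 paths.
Via Rowan → Corven: 50% × 84% × 58% = 24.36%.
Via Meridian → Rowan → Corven: 100% × 50% × 84% × 58% = 24.36%.
Via Corven: 16% × 58% = 9.28%.
Via Sable: 30% × 25% = 7.5%.
Via Meridian → Sable: 100% × 55% × 25% = 13.75%.
Total: 24.36% + 24.36% + 9.28% + 7.5% + 13.75% = 79.25%.

79.25%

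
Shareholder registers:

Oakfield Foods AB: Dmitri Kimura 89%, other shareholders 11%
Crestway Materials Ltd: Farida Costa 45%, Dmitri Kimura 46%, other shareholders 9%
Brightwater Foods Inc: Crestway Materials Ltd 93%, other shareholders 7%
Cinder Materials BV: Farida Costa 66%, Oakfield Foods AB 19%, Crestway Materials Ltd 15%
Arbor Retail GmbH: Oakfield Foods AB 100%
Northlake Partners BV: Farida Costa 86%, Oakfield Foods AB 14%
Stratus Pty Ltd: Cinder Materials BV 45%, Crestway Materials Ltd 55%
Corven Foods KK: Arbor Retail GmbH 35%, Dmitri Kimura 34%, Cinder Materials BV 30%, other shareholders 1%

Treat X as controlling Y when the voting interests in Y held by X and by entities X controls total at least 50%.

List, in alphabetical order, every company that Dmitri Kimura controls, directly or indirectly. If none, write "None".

Dmitri holds 89% of Oakfield, so Dmitri controls Oakfield.
Oakfield holds 100% of Arbor, so Dmitri controls Arbor.
Arbor and Dmitri together hold 35% + 34% = 69% of Corven, so Dmitri controls Corven.
No other company's threshold is met.

Arbor Retail GmbH, Corven Foods KK, Oakfield Foods AB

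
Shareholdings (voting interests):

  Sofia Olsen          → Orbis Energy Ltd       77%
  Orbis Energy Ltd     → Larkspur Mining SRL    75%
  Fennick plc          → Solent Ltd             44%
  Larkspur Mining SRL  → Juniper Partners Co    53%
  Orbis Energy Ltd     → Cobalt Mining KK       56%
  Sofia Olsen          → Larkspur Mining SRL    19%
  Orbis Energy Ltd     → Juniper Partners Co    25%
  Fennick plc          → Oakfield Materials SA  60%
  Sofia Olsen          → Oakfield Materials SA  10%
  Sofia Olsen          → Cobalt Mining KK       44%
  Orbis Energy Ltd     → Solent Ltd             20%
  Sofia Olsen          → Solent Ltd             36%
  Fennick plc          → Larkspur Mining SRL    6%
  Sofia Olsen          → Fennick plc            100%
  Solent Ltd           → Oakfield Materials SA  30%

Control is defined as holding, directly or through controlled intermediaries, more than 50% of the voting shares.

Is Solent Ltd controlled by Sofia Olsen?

Yes

Sofia holds 100% of Fennick, so Sofia controls Fennick.
Sofia holds 77% of Orbis, so Sofia controls Orbis.
Fennick and Orbis and Sofia together hold 44% + 20% + 36% = 100% of Solent, so Sofia controls Solent.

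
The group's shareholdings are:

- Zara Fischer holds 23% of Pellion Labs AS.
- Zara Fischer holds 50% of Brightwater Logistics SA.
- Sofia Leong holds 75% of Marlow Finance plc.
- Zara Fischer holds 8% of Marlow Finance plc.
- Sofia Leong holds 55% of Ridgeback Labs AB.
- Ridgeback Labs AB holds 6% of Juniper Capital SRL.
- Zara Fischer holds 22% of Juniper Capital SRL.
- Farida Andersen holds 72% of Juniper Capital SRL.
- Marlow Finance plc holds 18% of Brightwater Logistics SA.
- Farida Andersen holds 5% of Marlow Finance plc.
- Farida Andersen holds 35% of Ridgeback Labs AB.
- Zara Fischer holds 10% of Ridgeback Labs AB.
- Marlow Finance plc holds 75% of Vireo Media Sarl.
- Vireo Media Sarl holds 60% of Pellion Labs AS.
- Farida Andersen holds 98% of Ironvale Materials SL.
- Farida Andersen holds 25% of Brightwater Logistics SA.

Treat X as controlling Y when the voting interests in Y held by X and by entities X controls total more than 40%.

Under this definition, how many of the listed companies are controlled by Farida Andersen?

2

Farida holds 72% of Juniper, so Farida controls Juniper.
Farida holds 98% of Ironvale, so Farida controls Ironvale.
No other company's threshold is met.
Farida controls 2 companies.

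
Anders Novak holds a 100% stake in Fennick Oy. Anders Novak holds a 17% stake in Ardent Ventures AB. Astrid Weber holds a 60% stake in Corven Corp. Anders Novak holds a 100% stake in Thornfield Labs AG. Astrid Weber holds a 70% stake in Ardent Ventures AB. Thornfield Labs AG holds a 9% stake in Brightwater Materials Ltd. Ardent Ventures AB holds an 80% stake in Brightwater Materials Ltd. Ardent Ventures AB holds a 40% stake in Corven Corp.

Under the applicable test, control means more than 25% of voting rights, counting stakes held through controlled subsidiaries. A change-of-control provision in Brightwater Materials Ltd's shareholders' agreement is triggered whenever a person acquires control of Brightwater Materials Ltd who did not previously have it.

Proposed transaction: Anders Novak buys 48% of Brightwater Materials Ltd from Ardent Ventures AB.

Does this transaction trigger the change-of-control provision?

The purchase adds only to Anders's holdings (Ardent's stake shrinks), so Anders is the only person who could newly come to control Brightwater.
Anders holds 100% of Fennick, so Anders controls Fennick.
Anders holds 100% of Thornfield, so Anders controls Thornfield.
In Brightwater, Anders's side holds only 9%, not > 25%.
So before the transaction, Anders does not control Brightwater.
After the purchase, Anders holds 48% of Brightwater directly, and Ardent's stake falls to 32%.
Thornfield and Anders together hold 9% + 48% = 57% of Brightwater, so Anders controls Brightwater.
Anders did not control Brightwater before and does after, so the clause is triggered.

Yes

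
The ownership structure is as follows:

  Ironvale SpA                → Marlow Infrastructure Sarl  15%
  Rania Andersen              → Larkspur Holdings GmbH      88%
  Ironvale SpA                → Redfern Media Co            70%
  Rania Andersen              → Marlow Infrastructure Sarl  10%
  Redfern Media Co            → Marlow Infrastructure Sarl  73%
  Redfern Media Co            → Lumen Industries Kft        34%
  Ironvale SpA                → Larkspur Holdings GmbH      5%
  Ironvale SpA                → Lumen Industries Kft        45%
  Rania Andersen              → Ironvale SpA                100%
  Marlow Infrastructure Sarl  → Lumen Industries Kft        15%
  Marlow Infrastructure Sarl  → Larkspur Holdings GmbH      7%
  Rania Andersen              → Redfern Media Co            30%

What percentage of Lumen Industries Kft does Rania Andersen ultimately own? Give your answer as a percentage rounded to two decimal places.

93.70%

Rania reaches Lumen along 7 paths.
Via Ironvale → Marlow: 100% × 15% × 15% = 2.25%.
Via Marlow: 10% × 15% = 1.5%.
Via Redfern → Marlow: 30% × 73% × 15% = 3.285%.
Via Ironvale → Redfern → Marlow: 100% × 70% × 73% × 15% = 7.665%.
Via Redfern: 30% × 34% = 10.2%.
Via Ironvale → Redfern: 100% × 70% × 34% = 23.8%.
Via Ironvale: 100% × 45% = 45%.
Total: 2.25% + 1.5% + 3.285% + 7.665% + 10.2% + 23.8% + 45% = 93.7%.
Rounded: 93.70%.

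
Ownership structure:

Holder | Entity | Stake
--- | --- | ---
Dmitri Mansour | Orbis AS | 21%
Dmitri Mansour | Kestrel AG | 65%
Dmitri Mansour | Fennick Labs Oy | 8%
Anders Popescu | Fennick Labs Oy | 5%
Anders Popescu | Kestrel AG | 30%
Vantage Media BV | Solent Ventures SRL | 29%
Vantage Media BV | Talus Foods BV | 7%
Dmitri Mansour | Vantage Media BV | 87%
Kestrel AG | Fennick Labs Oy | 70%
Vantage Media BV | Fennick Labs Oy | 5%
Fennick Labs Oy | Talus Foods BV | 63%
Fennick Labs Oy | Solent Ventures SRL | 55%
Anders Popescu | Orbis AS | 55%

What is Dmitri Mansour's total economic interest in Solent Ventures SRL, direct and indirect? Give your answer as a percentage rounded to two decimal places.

Dmitri reaches Solent along 4 paths.
Via Vantage → Fennick: 87% × 5% × 55% = 2.3925%.
Via Fennick: 8% × 55% = 4.4%.
Via Kestrel → Fennick: 65% × 70% × 55% = 25.025%.
Via Vantage: 87% × 29% = 25.23%.
Total: 2.3925% + 4.4% + 25.025% + 25.23% = 57.0475%.
Rounded: 57.05%.

57.05%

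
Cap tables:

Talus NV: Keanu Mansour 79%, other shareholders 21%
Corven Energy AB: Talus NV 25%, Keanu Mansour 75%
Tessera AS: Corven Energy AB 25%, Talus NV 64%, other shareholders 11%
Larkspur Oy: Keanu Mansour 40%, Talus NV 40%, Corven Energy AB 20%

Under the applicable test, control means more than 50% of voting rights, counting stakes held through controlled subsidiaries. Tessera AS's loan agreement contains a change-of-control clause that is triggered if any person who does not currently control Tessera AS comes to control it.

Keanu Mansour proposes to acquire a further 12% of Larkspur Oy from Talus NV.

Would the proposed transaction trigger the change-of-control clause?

No

The purchase adds only to Keanu's holdings (Talus's stake shrinks), so Keanu is the only person who could newly come to control Tessera.
Keanu holds 79% of Talus, so Keanu controls Talus.
Talus and Keanu together hold 25% + 75% = 100% of Corven, so Keanu controls Corven.
Corven and Talus together hold 25% + 64% = 89% of Tessera, so Keanu controls Tessera.
So Keanu already controls Tessera before the transaction.
After the purchase, Keanu's direct stake in Larkspur rises to 40% + 12% = 52%, and Talus's stake falls to 28%.
Keanu controlled Tessera already, so this is not a new person acquiring control; every other person's position is unchanged or reduced.
No new person acquires control, so the clause is not triggered.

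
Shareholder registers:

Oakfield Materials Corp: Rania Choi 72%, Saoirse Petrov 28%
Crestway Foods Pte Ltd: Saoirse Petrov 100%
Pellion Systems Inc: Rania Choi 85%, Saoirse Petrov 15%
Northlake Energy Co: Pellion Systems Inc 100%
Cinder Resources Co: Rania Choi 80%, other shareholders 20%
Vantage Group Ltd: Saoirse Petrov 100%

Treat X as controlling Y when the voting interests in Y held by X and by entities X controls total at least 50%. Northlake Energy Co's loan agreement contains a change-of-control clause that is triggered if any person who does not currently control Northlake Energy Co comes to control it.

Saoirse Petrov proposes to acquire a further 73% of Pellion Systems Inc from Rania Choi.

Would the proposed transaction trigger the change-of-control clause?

Yes

The purchase adds only to Saoirse's holdings (Rania's stake shrinks), so Saoirse is the only person who could newly come to control Northlake.
Saoirse holds 100% of Crestway, so Saoirse controls Crestway.
Saoirse holds 100% of Vantage, so Saoirse controls Vantage.
Neither Saoirse nor any entity Saoirse controls holds any voting interest in Northlake.
So before the transaction, Saoirse does not control Northlake.
After the purchase, Saoirse's direct stake in Pellion rises to 15% + 73% = 88%, and Rania's stake falls to 12%.
Saoirse holds 88% of Pellion, so Saoirse controls Pellion.
Pellion holds 100% of Northlake, so Saoirse controls Northlake.
Saoirse did not control Northlake before and does after, so the clause is triggered.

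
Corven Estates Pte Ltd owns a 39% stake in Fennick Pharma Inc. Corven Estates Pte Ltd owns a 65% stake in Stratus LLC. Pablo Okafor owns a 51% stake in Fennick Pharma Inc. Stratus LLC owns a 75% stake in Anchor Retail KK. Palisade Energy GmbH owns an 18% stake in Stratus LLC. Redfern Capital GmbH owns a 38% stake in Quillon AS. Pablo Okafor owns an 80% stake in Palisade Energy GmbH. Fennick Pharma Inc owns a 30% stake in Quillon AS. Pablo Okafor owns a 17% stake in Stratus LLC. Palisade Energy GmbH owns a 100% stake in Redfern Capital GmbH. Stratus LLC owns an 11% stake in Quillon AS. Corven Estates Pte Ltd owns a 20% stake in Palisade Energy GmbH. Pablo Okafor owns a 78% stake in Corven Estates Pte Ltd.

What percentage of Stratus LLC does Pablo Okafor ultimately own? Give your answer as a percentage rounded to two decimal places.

Pablo reaches Stratus along 4 paths.
Direct stake: 17% = 17%.
Via Corven: 78% × 65% = 50.7%.
Via Corven → Palisade: 78% × 20% × 18% = 2.808%.
Via Palisade: 80% × 18% = 14.4%.
Total: 17% + 50.7% + 2.808% + 14.4% = 84.908%.
Rounded: 84.91%.

84.91%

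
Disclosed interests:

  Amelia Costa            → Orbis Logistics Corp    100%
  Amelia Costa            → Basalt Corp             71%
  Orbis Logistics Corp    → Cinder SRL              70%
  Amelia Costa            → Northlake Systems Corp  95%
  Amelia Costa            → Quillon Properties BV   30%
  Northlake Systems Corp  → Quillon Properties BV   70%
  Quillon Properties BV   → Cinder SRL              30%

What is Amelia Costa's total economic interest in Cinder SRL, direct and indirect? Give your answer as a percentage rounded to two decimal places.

98.95%

Amelia reaches Cinder along 3 paths.
Via Orbis: 100% × 70% = 70%.
Via Quillon: 30% × 30% = 9%.
Via Northlake → Quillon: 95% × 70% × 30% = 19.95%.
Total: 70% + 9% + 19.95% = 98.95%.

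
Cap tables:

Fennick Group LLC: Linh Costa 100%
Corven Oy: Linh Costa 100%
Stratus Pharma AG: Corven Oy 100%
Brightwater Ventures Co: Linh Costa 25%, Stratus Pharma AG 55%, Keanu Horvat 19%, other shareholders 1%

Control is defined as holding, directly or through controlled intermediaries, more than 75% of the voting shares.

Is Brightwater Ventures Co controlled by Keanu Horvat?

No

Keanu's largest direct stake is 19% in Brightwater, which does not meet the threshold, so Keanu controls no company.
In Brightwater, Keanu's side holds only 19%, not > 75%.
So Keanu does not control Brightwater.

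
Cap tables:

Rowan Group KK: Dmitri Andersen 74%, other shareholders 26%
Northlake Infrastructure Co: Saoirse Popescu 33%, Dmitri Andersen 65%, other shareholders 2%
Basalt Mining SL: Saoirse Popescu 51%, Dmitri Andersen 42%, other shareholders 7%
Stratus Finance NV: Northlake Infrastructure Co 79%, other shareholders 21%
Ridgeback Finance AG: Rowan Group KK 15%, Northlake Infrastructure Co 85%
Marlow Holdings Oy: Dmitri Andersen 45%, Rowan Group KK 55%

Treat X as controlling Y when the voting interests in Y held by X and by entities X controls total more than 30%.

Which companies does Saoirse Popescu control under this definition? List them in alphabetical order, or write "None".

Basalt Mining SL, Northlake Infrastructure Co, Ridgeback Finance AG, Stratus Finance NV

Saoirse holds 33% of Northlake, so Saoirse controls Northlake.
Saoirse holds 51% of Basalt, so Saoirse controls Basalt.
Northlake holds 79% of Stratus, so Saoirse controls Stratus.
Northlake holds 85% of Ridgeback, so Saoirse controls Ridgeback.
No other company's threshold is met.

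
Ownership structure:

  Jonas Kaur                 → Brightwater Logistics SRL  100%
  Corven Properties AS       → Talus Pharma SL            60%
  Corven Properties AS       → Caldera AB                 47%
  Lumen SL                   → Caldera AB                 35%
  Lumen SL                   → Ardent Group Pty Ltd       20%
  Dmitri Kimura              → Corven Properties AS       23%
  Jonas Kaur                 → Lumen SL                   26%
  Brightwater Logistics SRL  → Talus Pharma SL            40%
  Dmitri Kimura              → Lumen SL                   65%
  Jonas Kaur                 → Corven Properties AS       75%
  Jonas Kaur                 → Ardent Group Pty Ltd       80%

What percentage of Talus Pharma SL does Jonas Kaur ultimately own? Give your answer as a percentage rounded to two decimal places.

Jonas reaches Talus along 2 paths.
Via Corven: 75% × 60% = 45%.
Via Brightwater: 100% × 40% = 40%.
Total: 45% + 40% = 85%.
Rounded: 85.00%.

85.00%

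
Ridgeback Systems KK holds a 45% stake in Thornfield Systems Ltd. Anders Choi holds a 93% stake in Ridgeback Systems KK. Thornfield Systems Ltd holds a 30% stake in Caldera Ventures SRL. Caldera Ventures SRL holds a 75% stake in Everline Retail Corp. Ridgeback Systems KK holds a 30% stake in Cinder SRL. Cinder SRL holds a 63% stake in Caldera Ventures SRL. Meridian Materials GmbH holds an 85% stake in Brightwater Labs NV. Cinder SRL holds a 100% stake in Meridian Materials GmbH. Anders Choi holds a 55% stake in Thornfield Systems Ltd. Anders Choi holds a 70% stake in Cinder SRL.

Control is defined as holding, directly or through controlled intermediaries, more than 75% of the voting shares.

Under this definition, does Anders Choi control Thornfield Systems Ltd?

Anders holds 93% of Ridgeback, so Anders controls Ridgeback.
Anders and Ridgeback together hold 55% + 45% = 100% of Thornfield, so Anders controls Thornfield.

Yes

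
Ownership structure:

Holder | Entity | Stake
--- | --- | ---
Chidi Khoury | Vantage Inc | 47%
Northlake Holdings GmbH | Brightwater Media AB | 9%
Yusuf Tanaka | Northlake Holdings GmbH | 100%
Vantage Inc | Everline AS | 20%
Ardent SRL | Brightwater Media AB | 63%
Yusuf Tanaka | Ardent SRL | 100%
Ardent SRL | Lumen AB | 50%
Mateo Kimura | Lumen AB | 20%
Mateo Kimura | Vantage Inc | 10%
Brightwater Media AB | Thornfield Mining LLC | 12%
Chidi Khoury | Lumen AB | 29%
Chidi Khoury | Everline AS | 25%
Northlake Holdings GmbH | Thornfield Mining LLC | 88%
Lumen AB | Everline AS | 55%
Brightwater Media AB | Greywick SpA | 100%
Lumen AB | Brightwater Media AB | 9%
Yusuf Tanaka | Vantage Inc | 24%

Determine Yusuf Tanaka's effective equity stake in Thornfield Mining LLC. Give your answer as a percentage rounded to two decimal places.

97.18%

Yusuf reaches Thornfield along 4 paths.
Via Northlake: 100% × 88% = 88%.
Via Ardent → Lumen → Brightwater: 100% × 50% × 9% × 12% = 0.54%.
Via Ardent → Brightwater: 100% × 63% × 12% = 7.56%.
Via Northlake → Brightwater: 100% × 9% × 12% = 1.08%.
Total: 88% + 0.54% + 7.56% + 1.08% = 97.18%.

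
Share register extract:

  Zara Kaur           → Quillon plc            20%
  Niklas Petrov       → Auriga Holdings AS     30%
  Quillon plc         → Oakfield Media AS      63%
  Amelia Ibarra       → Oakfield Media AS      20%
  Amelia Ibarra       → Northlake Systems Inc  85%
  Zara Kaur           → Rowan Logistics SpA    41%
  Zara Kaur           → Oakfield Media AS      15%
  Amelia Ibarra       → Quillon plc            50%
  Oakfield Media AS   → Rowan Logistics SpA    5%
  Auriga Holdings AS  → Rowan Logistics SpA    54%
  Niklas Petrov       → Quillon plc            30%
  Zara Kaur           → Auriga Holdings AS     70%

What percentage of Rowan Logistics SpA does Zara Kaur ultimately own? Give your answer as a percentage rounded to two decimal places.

Zara reaches Rowan along 4 paths.
Via Quillon → Oakfield: 20% × 63% × 5% = 0.63%.
Via Oakfield: 15% × 5% = 0.75%.
Direct stake: 41% = 41%.
Via Auriga: 70% × 54% = 37.8%.
Total: 0.63% + 0.75% + 41% + 37.8% = 80.18%.

80.18%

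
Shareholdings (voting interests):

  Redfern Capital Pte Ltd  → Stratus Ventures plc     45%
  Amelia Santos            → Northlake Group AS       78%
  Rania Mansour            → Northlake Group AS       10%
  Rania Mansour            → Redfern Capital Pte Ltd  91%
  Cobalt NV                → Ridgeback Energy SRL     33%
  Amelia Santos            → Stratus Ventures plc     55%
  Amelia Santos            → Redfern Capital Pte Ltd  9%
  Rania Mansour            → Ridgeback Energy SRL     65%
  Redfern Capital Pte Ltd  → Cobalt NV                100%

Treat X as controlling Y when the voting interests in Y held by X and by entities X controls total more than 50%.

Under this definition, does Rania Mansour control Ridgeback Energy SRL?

Rania holds 91% of Redfern, so Rania controls Redfern.
Redfern holds 100% of Cobalt, so Rania controls Cobalt.
Cobalt and Rania together hold 33% + 65% = 98% of Ridgeback, so Rania controls Ridgeback.

Yes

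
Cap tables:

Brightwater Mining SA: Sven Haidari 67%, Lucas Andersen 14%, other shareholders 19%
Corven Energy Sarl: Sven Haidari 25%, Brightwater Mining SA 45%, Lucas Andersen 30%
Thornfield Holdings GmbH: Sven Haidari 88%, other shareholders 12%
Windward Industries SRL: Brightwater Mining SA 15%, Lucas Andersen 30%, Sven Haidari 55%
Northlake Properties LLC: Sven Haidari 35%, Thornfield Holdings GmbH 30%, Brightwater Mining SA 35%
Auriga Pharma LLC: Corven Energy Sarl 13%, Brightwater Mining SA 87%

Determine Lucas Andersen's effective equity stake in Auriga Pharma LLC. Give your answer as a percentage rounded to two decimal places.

16.90%

Lucas reaches Auriga along 3 paths.
Via Brightwater → Corven: 14% × 45% × 13% = 0.819%.
Via Corven: 30% × 13% = 3.9%.
Via Brightwater: 14% × 87% = 12.18%.
Total: 0.819% + 3.9% + 12.18% = 16.899%.
Rounded: 16.90%.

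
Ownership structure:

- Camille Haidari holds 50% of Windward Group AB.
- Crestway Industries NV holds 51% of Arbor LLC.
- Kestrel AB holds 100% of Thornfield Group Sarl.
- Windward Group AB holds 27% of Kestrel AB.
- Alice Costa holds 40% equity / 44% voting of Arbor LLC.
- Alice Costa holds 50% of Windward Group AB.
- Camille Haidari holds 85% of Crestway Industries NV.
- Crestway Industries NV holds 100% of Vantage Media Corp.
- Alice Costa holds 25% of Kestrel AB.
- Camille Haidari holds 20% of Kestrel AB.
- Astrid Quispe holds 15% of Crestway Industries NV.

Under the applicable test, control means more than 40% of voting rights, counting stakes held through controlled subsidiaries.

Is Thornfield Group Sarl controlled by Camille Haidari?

Camille holds 50% of Windward, so Camille controls Windward.
Camille and Windward together hold 20% + 27% = 47% of Kestrel, so Camille controls Kestrel.
Kestrel holds 100% of Thornfield, so Camille controls Thornfield.

Yes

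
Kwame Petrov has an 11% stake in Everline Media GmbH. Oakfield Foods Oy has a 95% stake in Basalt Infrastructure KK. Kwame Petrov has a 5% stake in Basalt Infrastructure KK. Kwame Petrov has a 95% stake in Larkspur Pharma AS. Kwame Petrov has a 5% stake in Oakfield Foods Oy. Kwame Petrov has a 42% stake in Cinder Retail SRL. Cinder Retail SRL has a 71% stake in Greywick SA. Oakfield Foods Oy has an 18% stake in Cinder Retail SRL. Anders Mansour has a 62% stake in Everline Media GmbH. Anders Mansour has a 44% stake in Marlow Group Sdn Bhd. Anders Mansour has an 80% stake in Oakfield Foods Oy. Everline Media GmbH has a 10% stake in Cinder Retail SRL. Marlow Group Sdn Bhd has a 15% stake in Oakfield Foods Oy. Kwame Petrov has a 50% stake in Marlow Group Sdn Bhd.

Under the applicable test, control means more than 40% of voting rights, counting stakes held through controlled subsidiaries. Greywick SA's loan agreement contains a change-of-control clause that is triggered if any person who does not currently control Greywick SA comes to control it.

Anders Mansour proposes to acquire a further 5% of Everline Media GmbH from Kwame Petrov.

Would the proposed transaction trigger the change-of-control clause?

The purchase adds only to Anders's holdings (Kwame's stake shrinks), so Anders is the only person who could newly come to control Greywick.
Anders holds 62% of Everline, so Anders controls Everline.
Anders holds 44% of Marlow, so Anders controls Marlow.
Anders and Marlow together hold 80% + 15% = 95% of Oakfield, so Anders controls Oakfield.
Oakfield holds 95% of Basalt, so Anders controls Basalt.
Neither Anders nor any entity Anders controls holds any voting interest in Greywick.
So before the transaction, Anders does not control Greywick.
After the purchase, Anders's direct stake in Everline rises to 62% + 5% = 67%, and Kwame's stake falls to 6%.
Anders holds 67% of Everline, so Anders controls Everline.
After the transaction, neither Anders nor any entity Anders controls holds a voting interest in Greywick, so Anders still does not control it.
No new person acquires control, so the clause is not triggered.

No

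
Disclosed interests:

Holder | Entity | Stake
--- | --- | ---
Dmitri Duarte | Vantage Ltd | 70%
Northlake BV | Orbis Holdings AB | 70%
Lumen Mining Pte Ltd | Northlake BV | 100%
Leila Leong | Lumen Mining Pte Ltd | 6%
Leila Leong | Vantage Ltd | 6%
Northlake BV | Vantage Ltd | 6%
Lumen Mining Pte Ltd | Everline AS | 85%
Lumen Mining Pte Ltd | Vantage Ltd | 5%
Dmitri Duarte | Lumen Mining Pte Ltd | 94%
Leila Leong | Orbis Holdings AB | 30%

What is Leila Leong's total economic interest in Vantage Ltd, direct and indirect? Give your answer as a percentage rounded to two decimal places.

6.66%

Leila reaches Vantage along 3 paths.
Via Lumen: 6% × 5% = 0.3%.
Via Lumen → Northlake: 6% × 100% × 6% = 0.36%.
Direct stake: 6% = 6%.
Total: 0.3% + 0.36% + 6% = 6.66%.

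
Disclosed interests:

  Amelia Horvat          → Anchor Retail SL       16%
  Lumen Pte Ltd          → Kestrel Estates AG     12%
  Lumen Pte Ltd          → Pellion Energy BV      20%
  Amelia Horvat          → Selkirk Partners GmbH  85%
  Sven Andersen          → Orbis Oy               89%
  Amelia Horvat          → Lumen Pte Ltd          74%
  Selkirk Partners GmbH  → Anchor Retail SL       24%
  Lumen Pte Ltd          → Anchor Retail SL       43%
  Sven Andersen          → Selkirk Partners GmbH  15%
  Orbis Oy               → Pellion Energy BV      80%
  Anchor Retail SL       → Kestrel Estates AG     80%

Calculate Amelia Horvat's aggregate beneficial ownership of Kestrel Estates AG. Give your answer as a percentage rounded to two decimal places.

Amelia reaches Kestrel along 4 paths.
Via Lumen: 74% × 12% = 8.88%.
Via Anchor: 16% × 80% = 12.8%.
Via Lumen → Anchor: 74% × 43% × 80% = 25.456%.
Via Selkirk → Anchor: 85% × 24% × 80% = 16.32%.
Total: 8.88% + 12.8% + 25.456% + 16.32% = 63.456%.
Rounded: 63.46%.

63.46%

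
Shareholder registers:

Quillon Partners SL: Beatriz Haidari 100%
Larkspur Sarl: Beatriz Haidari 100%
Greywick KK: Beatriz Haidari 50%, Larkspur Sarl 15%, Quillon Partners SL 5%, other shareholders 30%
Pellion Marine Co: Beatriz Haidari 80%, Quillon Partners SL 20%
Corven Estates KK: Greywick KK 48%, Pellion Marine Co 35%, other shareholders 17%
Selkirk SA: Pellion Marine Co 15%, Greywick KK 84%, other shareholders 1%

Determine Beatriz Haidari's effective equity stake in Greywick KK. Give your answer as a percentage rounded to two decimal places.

Beatriz reaches Greywick along 3 paths.
Direct stake: 50% = 50%.
Via Larkspur: 100% × 15% = 15%.
Via Quillon: 100% × 5% = 5%.
Total: 50% + 15% + 5% = 70%.
Rounded: 70.00%.

70.00%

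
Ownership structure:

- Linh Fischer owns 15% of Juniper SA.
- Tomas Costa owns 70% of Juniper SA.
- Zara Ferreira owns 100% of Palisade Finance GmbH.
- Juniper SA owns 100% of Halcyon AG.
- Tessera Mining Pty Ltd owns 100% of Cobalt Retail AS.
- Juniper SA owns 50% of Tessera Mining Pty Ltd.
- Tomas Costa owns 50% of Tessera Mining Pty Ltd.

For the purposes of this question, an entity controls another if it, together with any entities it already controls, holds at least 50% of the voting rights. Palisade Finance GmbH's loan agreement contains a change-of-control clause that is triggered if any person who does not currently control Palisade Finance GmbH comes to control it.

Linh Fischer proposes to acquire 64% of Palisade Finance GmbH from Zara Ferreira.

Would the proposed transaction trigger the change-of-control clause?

The purchase adds only to Linh's holdings (Zara's stake shrinks), so Linh is the only person who could newly come to control Palisade.
Linh's largest direct stake is 15% in Juniper, which does not meet the threshold, so Linh controls no company.
Neither Linh nor any entity Linh controls holds any voting interest in Palisade.
So before the transaction, Linh does not control Palisade.
After the purchase, Linh holds 64% of Palisade directly, and Zara's stake falls to 36%.
Linh holds 64% of Palisade, so Linh controls Palisade.
Linh did not control Palisade before and does after, so the clause is triggered.

Yes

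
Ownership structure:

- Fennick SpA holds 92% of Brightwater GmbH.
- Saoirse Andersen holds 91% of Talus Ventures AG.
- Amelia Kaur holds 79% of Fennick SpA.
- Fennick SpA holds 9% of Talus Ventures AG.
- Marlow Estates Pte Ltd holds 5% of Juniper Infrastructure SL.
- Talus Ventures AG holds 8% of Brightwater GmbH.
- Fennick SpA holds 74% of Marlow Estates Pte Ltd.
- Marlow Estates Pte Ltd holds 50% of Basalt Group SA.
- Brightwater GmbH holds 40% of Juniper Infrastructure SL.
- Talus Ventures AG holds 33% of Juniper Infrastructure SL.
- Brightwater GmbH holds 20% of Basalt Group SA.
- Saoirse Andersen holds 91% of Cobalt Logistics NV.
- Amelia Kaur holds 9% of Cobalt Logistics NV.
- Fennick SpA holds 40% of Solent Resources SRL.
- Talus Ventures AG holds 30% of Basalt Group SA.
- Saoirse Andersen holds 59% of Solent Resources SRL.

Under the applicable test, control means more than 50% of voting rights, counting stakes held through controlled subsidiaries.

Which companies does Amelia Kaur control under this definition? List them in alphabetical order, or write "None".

Amelia holds 79% of Fennick, so Amelia controls Fennick.
Fennick holds 92% of Brightwater, so Amelia controls Brightwater.
Fennick holds 74% of Marlow, so Amelia controls Marlow.
Brightwater and Marlow together hold 20% + 50% = 70% of Basalt, so Amelia controls Basalt.
No other company's threshold is met.

Basalt Group SA, Brightwater GmbH, Fennick SpA, Marlow Estates Pte Ltd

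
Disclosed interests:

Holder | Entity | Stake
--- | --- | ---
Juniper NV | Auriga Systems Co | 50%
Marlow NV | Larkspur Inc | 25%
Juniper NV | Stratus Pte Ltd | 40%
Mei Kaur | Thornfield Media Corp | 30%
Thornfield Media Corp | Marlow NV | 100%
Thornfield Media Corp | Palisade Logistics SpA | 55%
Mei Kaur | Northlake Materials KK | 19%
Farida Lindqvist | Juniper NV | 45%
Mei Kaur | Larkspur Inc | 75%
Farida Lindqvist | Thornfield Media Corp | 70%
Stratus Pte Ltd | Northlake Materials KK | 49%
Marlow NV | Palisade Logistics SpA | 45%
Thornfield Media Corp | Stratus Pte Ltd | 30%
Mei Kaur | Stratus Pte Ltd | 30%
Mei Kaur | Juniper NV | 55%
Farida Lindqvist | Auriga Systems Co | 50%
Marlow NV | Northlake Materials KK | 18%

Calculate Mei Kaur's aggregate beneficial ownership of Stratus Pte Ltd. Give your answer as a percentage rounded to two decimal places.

Mei reaches Stratus along 3 paths.
Via Juniper: 55% × 40% = 22%.
Direct stake: 30% = 30%.
Via Thornfield: 30% × 30% = 9%.
Total: 22% + 30% + 9% = 61%.
Rounded: 61.00%.

61.00%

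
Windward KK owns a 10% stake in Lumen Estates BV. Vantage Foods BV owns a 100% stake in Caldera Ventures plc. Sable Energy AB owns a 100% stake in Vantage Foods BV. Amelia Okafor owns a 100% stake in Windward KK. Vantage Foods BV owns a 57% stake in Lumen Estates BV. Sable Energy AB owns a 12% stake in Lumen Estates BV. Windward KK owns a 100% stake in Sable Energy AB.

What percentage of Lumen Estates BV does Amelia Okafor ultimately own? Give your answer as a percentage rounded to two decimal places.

79.00%

Amelia reaches Lumen along 3 paths.
Via Windward: 100% × 10% = 10%.
Via Windward → Sable → Vantage: 100% × 100% × 100% × 57% = 57%.
Via Windward → Sable: 100% × 100% × 12% = 12%.
Total: 10% + 57% + 12% = 79%.
Rounded: 79.00%.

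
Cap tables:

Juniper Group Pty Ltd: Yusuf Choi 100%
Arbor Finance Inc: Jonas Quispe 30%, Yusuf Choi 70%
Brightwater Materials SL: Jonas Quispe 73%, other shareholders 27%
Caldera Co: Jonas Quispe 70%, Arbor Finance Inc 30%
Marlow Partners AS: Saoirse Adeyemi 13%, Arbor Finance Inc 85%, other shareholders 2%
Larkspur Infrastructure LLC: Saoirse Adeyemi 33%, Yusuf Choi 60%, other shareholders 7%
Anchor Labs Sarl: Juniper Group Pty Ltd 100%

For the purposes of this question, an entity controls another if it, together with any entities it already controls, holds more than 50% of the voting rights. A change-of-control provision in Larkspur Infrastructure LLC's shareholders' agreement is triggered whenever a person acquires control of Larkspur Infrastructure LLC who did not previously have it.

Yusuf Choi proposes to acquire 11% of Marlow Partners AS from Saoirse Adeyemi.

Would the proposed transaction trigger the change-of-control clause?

No

The purchase adds only to Yusuf's holdings (Saoirse's stake shrinks), so Yusuf is the only person who could newly come to control Larkspur.
Yusuf holds 60% of Larkspur, so Yusuf controls Larkspur.
So Yusuf already controls Larkspur before the transaction.
After the purchase, Yusuf holds 11% of Marlow directly, and Saoirse's stake falls to 2%.
Yusuf controlled Larkspur already, so this is not a new person acquiring control; every other person's position is unchanged or reduced.
No new person acquires control, so the clause is not triggered.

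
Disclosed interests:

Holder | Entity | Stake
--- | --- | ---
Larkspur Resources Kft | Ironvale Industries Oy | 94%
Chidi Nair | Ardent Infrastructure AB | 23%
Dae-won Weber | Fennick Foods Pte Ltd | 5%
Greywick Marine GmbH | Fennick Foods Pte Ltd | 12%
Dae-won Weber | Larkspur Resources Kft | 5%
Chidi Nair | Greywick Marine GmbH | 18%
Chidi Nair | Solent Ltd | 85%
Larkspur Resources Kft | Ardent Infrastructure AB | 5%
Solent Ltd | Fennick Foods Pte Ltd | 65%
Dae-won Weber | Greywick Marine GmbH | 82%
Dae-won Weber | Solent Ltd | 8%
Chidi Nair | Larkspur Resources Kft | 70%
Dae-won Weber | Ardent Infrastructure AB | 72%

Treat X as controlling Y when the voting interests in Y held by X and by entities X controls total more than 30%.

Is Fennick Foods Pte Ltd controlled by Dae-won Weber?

No

Dae-won holds 72% of Ardent, so Dae-won controls Ardent.
Dae-won holds 82% of Greywick, so Dae-won controls Greywick.
In Fennick, Dae-won's side holds only 5% + 12% = 17%, not > 30%.
So Dae-won does not control Fennick.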